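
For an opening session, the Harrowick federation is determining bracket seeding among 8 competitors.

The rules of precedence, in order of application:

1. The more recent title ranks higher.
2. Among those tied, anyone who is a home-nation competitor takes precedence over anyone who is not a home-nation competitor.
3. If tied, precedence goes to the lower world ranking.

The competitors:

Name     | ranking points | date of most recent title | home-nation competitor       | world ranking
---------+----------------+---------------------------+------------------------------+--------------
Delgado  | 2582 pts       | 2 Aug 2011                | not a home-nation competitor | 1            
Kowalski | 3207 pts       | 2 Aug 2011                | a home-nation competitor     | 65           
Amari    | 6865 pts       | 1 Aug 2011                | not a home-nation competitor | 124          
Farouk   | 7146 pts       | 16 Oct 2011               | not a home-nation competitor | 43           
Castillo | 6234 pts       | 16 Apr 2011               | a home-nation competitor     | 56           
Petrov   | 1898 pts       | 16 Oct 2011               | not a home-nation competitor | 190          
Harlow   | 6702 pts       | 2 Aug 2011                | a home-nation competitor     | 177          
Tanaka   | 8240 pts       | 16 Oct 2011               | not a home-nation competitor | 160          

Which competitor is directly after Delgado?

Amari

By date of most recent title (later first): Farouk, Tanaka and Petrov (each 16 Oct 2011); then Kowalski, Harlow and Delgado (each 2 Aug 2011); then Amari (1 Aug 2011); then Castillo (16 Apr 2011).
Farouk, Tanaka and Petrov are each not a home-nation competitor, so the next rule applies.
Among Farouk, Tanaka and Petrov, by world ranking (lower first): Farouk (43) before Tanaka (160) before Petrov (190).
Among Kowalski, Harlow and Delgado, a home-nation competitor before not a home-nation competitor: Kowalski and Harlow (a home-nation competitor) before Delgado (not a home-nation competitor).
Among Kowalski and Harlow, by world ranking (lower first): Kowalski (65) before Harlow (177).
Order: Farouk, Tanaka, Petrov, Kowalski, Harlow, Delgado, Amari, Castillo.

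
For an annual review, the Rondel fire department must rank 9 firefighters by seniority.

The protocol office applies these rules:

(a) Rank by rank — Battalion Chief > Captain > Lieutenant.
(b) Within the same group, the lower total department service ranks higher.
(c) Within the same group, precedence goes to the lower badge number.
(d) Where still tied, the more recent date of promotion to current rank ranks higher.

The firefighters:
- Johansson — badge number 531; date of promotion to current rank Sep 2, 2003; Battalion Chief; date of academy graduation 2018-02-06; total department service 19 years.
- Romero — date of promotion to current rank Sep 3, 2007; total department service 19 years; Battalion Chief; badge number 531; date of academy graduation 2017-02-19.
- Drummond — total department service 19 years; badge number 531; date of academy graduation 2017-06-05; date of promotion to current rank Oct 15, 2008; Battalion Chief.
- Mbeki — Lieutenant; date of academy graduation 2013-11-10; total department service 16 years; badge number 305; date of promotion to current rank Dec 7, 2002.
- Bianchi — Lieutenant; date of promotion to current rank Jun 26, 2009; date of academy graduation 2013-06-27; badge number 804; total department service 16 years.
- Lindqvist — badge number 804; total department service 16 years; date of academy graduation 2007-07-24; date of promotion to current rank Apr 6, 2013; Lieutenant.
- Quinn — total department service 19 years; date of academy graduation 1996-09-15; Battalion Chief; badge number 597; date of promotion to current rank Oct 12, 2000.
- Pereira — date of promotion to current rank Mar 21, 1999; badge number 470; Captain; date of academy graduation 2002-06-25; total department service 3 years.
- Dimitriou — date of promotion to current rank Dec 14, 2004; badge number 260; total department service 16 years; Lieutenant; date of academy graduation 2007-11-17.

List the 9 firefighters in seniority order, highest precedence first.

Drummond, Romero, Johansson, Quinn, Pereira, Dimitriou, Mbeki, Lindqvist, Bianchi

By rank: Drummond, Romero, Johansson and Quinn (Battalion Chief); then Pereira (Captain); then Dimitriou, Mbeki, Lindqvist and Bianchi (Lieutenant).
Drummond, Romero, Johansson and Quinn all have total department service 19 years, so the next rule applies.
Among Drummond, Romero, Johansson and Quinn, by badge number (lower first): Drummond, Romero and Johansson (531) before Quinn (597).
Among Drummond, Romero and Johansson, by date of promotion to current rank (later first): Drummond (Oct 15, 2008) before Romero (Sep 3, 2007) before Johansson (Sep 2, 2003).
Dimitriou, Mbeki, Lindqvist and Bianchi all have total department service 16 years, so the next rule applies.
Among Dimitriou, Mbeki, Lindqvist and Bianchi, by badge number (lower first): Dimitriou (260) before Mbeki (305) before Lindqvist and Bianchi (804).
Among Lindqvist and Bianchi, by date of promotion to current rank (later first): Lindqvist (Apr 6, 2013) before Bianchi (Jun 26, 2009).
Full order: Drummond, Romero, Johansson, Quinn, Pereira, Dimitriou, Mbeki, Lindqvist, Bianchi.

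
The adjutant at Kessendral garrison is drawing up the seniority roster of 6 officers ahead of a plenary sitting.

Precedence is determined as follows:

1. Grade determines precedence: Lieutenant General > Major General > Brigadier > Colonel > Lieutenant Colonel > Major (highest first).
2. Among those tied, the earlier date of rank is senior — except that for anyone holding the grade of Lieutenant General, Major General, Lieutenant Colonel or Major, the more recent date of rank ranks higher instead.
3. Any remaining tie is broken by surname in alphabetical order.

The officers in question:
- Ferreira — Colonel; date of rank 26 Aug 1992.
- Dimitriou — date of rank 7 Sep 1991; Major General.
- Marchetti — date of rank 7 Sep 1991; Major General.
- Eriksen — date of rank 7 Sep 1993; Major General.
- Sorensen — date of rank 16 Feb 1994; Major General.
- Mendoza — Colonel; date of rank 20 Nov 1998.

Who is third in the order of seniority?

By grade: Sorensen, Eriksen, Dimitriou and Marchetti (Major General); then Ferreira and Mendoza (Colonel).
Among Sorensen, Eriksen, Dimitriou and Marchetti, by date of rank (later first) (reversed rule for this group): Sorensen (16 Feb 1994) before Eriksen (7 Sep 1993) before Dimitriou and Marchetti (7 Sep 1991).
Among Dimitriou and Marchetti, alphabetically by surname: Dimitriou before Marchetti.
Among Ferreira and Mendoza, by date of rank (earlier first): Ferreira (26 Aug 1992) before Mendoza (20 Nov 1998).
Order: Sorensen, Eriksen, Dimitriou, Marchetti, Ferreira, Mendoza.

Dimitriou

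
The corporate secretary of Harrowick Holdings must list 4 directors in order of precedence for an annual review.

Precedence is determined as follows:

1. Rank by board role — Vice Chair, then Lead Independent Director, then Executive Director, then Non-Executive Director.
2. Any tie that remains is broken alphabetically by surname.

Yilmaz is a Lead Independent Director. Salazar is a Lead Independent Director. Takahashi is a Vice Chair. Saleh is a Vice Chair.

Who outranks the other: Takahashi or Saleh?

Saleh

By board role: Saleh and Takahashi (Vice Chair); then Salazar and Yilmaz (Lead Independent Director).
Among Saleh and Takahashi, alphabetically by surname: Saleh before Takahashi.
Among Salazar and Yilmaz, alphabetically by surname: Salazar before Yilmaz.
So Saleh takes precedence.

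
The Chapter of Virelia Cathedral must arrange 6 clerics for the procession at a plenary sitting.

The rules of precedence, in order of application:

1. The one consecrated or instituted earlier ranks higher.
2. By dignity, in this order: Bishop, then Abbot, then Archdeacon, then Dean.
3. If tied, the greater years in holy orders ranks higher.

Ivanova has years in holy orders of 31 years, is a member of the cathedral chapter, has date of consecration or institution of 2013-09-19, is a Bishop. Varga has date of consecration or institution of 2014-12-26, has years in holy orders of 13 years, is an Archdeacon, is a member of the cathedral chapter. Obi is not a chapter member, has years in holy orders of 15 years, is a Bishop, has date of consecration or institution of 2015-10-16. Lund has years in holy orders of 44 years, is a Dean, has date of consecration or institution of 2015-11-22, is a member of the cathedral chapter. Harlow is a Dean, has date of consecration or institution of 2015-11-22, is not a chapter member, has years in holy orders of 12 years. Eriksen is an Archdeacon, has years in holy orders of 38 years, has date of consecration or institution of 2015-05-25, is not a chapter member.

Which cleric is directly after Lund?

By date of consecration or institution (earlier first): Ivanova (2013-09-19); then Varga (2014-12-26); then Eriksen (2015-05-25); then Obi (2015-10-16); then Lund and Harlow (both 2015-11-22).
Lund and Harlow are each Dean, so the next rule applies.
Among Lund and Harlow, by years in holy orders (higher first): Lund (44 years) before Harlow (12 years).
Order: Ivanova, Varga, Eriksen, Obi, Lund, Harlow.

Harlow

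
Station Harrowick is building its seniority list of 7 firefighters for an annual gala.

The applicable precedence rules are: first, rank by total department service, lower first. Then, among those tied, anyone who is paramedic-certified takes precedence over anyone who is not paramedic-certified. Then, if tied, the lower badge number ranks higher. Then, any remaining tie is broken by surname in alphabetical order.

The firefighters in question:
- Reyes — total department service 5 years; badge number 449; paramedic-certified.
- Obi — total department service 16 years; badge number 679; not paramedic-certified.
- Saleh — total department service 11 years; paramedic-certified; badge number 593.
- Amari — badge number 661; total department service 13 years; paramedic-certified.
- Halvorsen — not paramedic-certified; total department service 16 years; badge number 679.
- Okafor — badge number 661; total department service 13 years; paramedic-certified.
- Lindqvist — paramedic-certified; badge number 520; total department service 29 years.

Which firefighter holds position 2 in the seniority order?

By total department service (lower first): Reyes (5 years); then Saleh (11 years); then Amari and Okafor (both 13 years); then Halvorsen and Obi (both 16 years); then Lindqvist (29 years).
Amari and Okafor are each paramedic-certified, so the next rule applies.
Amari and Okafor both have badge number 661, so the next rule applies.
Among Amari and Okafor, alphabetically by surname: Amari before Okafor.
Halvorsen and Obi are each not paramedic-certified, so the next rule applies.
Halvorsen and Obi both have badge number 679, so the next rule applies.
Among Halvorsen and Obi, alphabetically by surname: Halvorsen before Obi.
Order: Reyes, Saleh, Amari, Okafor, Halvorsen, Obi, Lindqvist.

Saleh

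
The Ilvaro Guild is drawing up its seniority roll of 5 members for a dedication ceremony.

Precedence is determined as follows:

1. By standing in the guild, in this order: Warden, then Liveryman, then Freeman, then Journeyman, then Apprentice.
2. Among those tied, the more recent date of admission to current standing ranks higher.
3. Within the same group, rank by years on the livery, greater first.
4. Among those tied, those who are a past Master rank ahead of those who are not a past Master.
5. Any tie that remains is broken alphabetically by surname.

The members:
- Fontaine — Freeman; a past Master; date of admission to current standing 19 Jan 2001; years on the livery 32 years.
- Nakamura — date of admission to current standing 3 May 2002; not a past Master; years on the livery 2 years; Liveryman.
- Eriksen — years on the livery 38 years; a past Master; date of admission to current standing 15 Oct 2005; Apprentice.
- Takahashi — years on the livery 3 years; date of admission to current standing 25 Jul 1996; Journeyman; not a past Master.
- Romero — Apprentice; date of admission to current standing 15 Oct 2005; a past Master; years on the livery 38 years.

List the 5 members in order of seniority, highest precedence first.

Nakamura, Fontaine, Takahashi, Eriksen, Romero

By standing in the guild: Nakamura (Liveryman); then Fontaine (Freeman); then Takahashi (Journeyman); then Eriksen and Romero (Apprentice).
Eriksen and Romero both have date of admission to current standing 15 Oct 2005, so the next rule applies.
Eriksen and Romero both have years on the livery 38 years, so the next rule applies.
Eriksen and Romero are each a past Master, so the next rule applies.
Among Eriksen and Romero, alphabetically by surname: Eriksen before Romero.
Full order: Nakamura, Fontaine, Takahashi, Eriksen, Romero.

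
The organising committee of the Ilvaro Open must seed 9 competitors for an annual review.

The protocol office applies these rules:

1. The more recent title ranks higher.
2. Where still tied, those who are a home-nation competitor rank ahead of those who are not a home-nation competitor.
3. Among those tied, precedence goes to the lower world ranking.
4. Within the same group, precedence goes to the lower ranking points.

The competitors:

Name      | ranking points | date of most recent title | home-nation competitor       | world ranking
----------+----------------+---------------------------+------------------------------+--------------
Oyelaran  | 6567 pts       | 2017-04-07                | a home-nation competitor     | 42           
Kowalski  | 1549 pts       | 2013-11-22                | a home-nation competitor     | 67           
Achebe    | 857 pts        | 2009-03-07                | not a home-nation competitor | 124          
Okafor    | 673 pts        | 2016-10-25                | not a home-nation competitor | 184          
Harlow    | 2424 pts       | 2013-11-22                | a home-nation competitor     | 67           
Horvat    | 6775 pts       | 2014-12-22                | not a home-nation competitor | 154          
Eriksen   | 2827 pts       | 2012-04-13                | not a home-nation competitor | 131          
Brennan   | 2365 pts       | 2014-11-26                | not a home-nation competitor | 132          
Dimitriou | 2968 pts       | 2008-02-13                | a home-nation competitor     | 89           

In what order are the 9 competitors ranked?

By date of most recent title (later first): Oyelaran (2017-04-07); then Okafor (2016-10-25); then Horvat (2014-12-22); then Brennan (2014-11-26); then Kowalski and Harlow (both 2013-11-22); then Eriksen (2012-04-13); then Achebe (2009-03-07); then Dimitriou (2008-02-13).
Kowalski and Harlow are each a home-nation competitor, so the next rule applies.
Kowalski and Harlow both have world ranking 67, so the next rule applies.
Among Kowalski and Harlow, by ranking points (lower first): Kowalski (1549 pts) before Harlow (2424 pts).
Full order: Oyelaran, Okafor, Horvat, Brennan, Kowalski, Harlow, Eriksen, Achebe, Dimitriou.

Oyelaran, Okafor, Horvat, Brennan, Kowalski, Harlow, Eriksen, Achebe, Dimitriou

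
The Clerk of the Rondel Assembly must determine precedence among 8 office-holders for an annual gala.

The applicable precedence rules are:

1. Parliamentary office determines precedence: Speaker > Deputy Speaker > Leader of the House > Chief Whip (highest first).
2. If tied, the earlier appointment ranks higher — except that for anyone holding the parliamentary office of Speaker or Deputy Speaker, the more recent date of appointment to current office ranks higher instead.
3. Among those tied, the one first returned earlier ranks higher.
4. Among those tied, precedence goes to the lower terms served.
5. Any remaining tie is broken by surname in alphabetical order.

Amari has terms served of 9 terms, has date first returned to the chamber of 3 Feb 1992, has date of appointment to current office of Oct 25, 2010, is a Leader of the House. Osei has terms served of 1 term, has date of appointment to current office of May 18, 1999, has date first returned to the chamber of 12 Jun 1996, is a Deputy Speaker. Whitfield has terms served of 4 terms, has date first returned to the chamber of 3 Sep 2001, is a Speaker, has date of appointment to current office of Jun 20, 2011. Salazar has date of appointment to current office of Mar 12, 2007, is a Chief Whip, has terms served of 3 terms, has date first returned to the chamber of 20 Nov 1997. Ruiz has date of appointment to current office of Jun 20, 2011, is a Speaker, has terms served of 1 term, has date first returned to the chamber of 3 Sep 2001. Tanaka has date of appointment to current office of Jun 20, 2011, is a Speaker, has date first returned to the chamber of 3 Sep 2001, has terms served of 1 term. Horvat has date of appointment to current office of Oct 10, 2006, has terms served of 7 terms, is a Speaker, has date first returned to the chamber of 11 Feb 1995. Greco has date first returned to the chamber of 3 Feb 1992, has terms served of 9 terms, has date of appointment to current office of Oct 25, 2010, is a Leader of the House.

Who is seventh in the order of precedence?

By parliamentary office: Ruiz, Tanaka, Whitfield and Horvat (Speaker); then Osei (Deputy Speaker); then Amari and Greco (Leader of the House); then Salazar (Chief Whip).
Among Ruiz, Tanaka, Whitfield and Horvat, by date of appointment to current office (later first) (reversed rule for this group): Ruiz, Tanaka and Whitfield (Jun 20, 2011) before Horvat (Oct 10, 2006).
Ruiz, Tanaka and Whitfield all have date first returned to the chamber 3 Sep 2001, so the next rule applies.
Among Ruiz, Tanaka and Whitfield, by terms served (lower first): Ruiz and Tanaka (1 term) before Whitfield (4 terms).
Among Ruiz and Tanaka, alphabetically by surname: Ruiz before Tanaka.
Amari and Greco both have date of appointment to current office Oct 25, 2010, so the next rule applies.
Amari and Greco both have date first returned to the chamber 3 Feb 1992, so the next rule applies.
Amari and Greco both have terms served 9 terms, so the next rule applies.
Among Amari and Greco, alphabetically by surname: Amari before Greco.
Order: Ruiz, Tanaka, Whitfield, Horvat, Osei, Amari, Greco, Salazar.

Greco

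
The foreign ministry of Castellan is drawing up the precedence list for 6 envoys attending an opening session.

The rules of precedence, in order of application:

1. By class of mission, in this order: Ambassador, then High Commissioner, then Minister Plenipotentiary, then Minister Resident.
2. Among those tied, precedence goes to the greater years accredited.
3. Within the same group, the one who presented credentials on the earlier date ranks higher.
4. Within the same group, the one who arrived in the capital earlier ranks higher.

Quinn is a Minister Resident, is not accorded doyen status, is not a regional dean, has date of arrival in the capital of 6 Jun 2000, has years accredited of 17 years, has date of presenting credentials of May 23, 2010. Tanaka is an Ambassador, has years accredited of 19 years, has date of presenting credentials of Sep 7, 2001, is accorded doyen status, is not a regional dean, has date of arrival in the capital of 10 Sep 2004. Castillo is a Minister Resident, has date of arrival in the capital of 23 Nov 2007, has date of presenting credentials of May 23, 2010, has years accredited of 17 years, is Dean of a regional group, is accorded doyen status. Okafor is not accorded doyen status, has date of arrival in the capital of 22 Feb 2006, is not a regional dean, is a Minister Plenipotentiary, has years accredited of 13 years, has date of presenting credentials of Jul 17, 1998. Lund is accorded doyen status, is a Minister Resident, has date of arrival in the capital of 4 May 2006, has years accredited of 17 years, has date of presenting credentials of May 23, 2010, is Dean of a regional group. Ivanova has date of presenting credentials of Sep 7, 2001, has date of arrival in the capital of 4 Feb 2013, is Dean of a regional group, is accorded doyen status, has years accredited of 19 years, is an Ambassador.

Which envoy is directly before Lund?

By class of mission: Tanaka and Ivanova (Ambassador); then Okafor (Minister Plenipotentiary); then Quinn, Lund and Castillo (Minister Resident).
Tanaka and Ivanova both have years accredited 19 years, so the next rule applies.
Tanaka and Ivanova both have date of presenting credentials Sep 7, 2001, so the next rule applies.
Among Tanaka and Ivanova, by date of arrival in the capital (earlier first): Tanaka (10 Sep 2004) before Ivanova (4 Feb 2013).
Quinn, Lund and Castillo all have years accredited 17 years, so the next rule applies.
Quinn, Lund and Castillo all have date of presenting credentials May 23, 2010, so the next rule applies.
Among Quinn, Lund and Castillo, by date of arrival in the capital (earlier first): Quinn (6 Jun 2000) before Lund (4 May 2006) before Castillo (23 Nov 2007).
Order: Tanaka, Ivanova, Okafor, Quinn, Lund, Castillo.

Quinn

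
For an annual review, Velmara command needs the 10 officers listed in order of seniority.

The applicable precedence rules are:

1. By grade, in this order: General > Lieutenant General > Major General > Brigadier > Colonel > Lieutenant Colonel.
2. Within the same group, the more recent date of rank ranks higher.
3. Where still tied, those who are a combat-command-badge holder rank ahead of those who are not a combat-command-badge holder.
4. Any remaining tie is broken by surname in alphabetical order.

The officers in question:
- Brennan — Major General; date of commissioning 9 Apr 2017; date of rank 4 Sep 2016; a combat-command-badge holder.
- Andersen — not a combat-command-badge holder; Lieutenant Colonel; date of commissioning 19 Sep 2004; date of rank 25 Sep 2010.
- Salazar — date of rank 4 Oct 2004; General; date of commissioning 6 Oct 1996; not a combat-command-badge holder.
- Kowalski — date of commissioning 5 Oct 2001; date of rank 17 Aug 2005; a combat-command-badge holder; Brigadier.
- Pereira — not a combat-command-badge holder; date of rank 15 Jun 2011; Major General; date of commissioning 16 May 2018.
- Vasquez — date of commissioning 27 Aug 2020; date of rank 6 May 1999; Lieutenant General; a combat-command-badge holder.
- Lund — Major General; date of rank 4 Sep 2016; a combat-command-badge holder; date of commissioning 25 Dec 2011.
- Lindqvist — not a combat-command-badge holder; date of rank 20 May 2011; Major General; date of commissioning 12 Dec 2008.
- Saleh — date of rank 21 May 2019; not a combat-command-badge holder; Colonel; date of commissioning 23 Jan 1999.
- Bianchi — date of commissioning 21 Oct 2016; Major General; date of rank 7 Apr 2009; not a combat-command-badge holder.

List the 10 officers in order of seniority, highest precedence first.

By grade: Salazar (General); then Vasquez (Lieutenant General); then Brennan, Lund, Pereira, Lindqvist and Bianchi (Major General); then Kowalski (Brigadier); then Saleh (Colonel); then Andersen (Lieutenant Colonel).
Among Brennan, Lund, Pereira, Lindqvist and Bianchi, by date of rank (later first): Brennan and Lund (4 Sep 2016) before Pereira (15 Jun 2011) before Lindqvist (20 May 2011) before Bianchi (7 Apr 2009).
Brennan and Lund are each a combat-command-badge holder, so the next rule applies.
Among Brennan and Lund, alphabetically by surname: Brennan before Lund.
Full order: Salazar, Vasquez, Brennan, Lund, Pereira, Lindqvist, Bianchi, Kowalski, Saleh, Andersen.

Salazar, Vasquez, Brennan, Lund, Pereira, Lindqvist, Bianchi, Kowalski, Saleh, Andersen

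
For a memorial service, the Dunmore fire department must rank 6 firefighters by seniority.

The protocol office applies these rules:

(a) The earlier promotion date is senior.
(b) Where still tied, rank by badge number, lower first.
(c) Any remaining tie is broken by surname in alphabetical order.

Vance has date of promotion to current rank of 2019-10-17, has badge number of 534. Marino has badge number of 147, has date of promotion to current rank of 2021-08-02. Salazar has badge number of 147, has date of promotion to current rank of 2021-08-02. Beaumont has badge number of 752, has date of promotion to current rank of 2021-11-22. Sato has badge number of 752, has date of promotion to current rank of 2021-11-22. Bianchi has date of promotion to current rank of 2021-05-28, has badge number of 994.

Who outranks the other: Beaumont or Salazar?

By date of promotion to current rank (earlier first): Vance (2019-10-17); then Bianchi (2021-05-28); then Marino and Salazar (both 2021-08-02); then Beaumont and Sato (both 2021-11-22).
Marino and Salazar both have badge number 147, so the next rule applies.
Among Marino and Salazar, alphabetically by surname: Marino before Salazar.
Beaumont and Sato both have badge number 752, so the next rule applies.
Among Beaumont and Sato, alphabetically by surname: Beaumont before Sato.
So Salazar takes precedence.

Salazar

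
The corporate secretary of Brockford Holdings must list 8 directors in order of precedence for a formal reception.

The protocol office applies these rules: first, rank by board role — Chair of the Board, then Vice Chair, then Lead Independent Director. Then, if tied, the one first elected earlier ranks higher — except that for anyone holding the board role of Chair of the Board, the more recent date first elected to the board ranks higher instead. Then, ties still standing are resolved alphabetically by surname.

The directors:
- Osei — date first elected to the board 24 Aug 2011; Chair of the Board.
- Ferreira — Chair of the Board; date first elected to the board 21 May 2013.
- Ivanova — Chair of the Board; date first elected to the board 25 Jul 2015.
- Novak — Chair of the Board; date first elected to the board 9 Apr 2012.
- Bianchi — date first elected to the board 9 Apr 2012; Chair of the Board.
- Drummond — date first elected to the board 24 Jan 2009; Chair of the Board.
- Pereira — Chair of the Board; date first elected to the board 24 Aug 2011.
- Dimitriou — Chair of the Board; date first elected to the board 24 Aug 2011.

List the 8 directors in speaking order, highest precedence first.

By board role: Ivanova, Ferreira, Bianchi, Novak, Dimitriou, Osei, Pereira and Drummond (Chair of the Board).
Among Ivanova, Ferreira, Bianchi, Novak, Dimitriou, Osei, Pereira and Drummond, by date first elected to the board (later first) (reversed rule for this group): Ivanova (25 Jul 2015) before Ferreira (21 May 2013) before Bianchi and Novak (9 Apr 2012) before Dimitriou, Osei and Pereira (24 Aug 2011) before Drummond (24 Jan 2009).
Among Bianchi and Novak, alphabetically by surname: Bianchi before Novak.
Among Dimitriou, Osei and Pereira, alphabetically by surname: Dimitriou before Osei before Pereira.
Full order: Ivanova, Ferreira, Bianchi, Novak, Dimitriou, Osei, Pereira, Drummond.

Ivanova, Ferreira, Bianchi, Novak, Dimitriou, Osei, Pereira, Drummond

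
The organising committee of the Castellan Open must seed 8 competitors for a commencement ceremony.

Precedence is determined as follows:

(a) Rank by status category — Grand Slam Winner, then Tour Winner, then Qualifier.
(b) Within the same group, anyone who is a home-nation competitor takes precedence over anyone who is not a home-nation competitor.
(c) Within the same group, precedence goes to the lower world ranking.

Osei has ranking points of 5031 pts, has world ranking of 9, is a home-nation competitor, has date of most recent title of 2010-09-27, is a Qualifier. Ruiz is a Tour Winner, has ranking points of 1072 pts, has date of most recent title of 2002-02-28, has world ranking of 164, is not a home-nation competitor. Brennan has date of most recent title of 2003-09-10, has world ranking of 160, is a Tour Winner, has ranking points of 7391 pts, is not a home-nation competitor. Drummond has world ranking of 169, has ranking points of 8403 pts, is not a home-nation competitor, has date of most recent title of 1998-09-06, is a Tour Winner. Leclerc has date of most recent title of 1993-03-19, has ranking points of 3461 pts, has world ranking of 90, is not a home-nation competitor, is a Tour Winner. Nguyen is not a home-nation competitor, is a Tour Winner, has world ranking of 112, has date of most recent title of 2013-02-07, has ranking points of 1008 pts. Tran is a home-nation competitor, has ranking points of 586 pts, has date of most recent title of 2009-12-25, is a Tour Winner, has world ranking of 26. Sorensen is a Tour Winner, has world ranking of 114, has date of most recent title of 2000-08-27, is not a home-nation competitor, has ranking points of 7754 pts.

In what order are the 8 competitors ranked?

By status category: Tran, Leclerc, Nguyen, Sorensen, Brennan, Ruiz and Drummond (Tour Winner); then Osei (Qualifier).
Among Tran, Leclerc, Nguyen, Sorensen, Brennan, Ruiz and Drummond, a home-nation competitor before not a home-nation competitor: Tran (a home-nation competitor) before Leclerc, Nguyen, Sorensen, Brennan, Ruiz and Drummond (not a home-nation competitor).
Among Leclerc, Nguyen, Sorensen, Brennan, Ruiz and Drummond, by world ranking (lower first): Leclerc (90) before Nguyen (112) before Sorensen (114) before Brennan (160) before Ruiz (164) before Drummond (169).
Full order: Tran, Leclerc, Nguyen, Sorensen, Brennan, Ruiz, Drummond, Osei.

Tran, Leclerc, Nguyen, Sorensen, Brennan, Ruiz, Drummond, Osei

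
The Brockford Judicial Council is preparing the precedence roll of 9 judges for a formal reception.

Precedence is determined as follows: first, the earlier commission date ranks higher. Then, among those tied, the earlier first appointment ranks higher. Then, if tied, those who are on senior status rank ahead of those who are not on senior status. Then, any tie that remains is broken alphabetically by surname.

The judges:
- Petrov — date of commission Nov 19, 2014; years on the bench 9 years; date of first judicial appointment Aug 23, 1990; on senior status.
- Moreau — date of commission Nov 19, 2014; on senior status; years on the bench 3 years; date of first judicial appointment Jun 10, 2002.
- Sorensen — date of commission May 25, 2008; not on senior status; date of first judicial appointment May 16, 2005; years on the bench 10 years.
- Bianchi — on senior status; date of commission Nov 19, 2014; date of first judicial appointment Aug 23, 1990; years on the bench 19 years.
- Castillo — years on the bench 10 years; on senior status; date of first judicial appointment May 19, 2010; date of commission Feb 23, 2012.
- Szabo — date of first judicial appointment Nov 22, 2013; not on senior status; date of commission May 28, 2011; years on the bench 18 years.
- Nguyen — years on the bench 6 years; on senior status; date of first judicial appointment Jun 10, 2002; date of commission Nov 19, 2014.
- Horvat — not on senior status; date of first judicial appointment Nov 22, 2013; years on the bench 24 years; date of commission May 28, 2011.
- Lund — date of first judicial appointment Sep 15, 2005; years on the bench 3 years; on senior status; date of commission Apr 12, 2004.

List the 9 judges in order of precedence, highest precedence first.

Lund, Sorensen, Horvat, Szabo, Castillo, Bianchi, Petrov, Moreau, Nguyen

By date of commission (earlier first): Lund (Apr 12, 2004); then Sorensen (May 25, 2008); then Horvat and Szabo (both May 28, 2011); then Castillo (Feb 23, 2012); then Bianchi, Petrov, Moreau and Nguyen (each Nov 19, 2014).
Horvat and Szabo both have date of first judicial appointment Nov 22, 2013, so the next rule applies.
Horvat and Szabo are each not on senior status, so the next rule applies.
Among Horvat and Szabo, alphabetically by surname: Horvat before Szabo.
Among Bianchi, Petrov, Moreau and Nguyen, by date of first judicial appointment (earlier first): Bianchi and Petrov (Aug 23, 1990) before Moreau and Nguyen (Jun 10, 2002).
Bianchi and Petrov are each on senior status, so the next rule applies.
Among Bianchi and Petrov, alphabetically by surname: Bianchi before Petrov.
Moreau and Nguyen are each on senior status, so the next rule applies.
Among Moreau and Nguyen, alphabetically by surname: Moreau before Nguyen.
Full order: Lund, Sorensen, Horvat, Szabo, Castillo, Bianchi, Petrov, Moreau, Nguyen.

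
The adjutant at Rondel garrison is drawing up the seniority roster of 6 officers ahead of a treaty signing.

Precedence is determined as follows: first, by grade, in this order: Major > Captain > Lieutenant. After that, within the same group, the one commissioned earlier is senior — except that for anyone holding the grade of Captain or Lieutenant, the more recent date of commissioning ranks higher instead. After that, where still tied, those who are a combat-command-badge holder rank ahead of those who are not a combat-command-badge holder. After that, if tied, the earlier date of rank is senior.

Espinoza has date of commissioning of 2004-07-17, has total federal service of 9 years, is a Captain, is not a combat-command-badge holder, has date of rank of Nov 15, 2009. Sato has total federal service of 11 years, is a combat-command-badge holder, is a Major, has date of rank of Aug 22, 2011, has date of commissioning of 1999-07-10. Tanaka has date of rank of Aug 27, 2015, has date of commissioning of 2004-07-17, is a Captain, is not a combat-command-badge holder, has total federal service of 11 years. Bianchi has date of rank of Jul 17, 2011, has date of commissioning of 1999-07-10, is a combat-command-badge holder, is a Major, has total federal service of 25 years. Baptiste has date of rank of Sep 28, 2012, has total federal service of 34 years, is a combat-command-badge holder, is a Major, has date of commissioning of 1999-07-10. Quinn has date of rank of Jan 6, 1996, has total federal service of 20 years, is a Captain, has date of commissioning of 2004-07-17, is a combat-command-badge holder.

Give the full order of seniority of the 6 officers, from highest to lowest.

By grade: Bianchi, Sato and Baptiste (Major); then Quinn, Espinoza and Tanaka (Captain).
Bianchi, Sato and Baptiste all have date of commissioning 1999-07-10, so the next rule applies.
Bianchi, Sato and Baptiste are each a combat-command-badge holder, so the next rule applies.
Among Bianchi, Sato and Baptiste, by date of rank (earlier first): Bianchi (Jul 17, 2011) before Sato (Aug 22, 2011) before Baptiste (Sep 28, 2012).
Quinn, Espinoza and Tanaka all have date of commissioning 2004-07-17, so the next rule applies.
Among Quinn, Espinoza and Tanaka, a combat-command-badge holder before not a combat-command-badge holder: Quinn (a combat-command-badge holder) before Espinoza and Tanaka (not a combat-command-badge holder).
Among Espinoza and Tanaka, by date of rank (earlier first): Espinoza (Nov 15, 2009) before Tanaka (Aug 27, 2015).
Full order: Bianchi, Sato, Baptiste, Quinn, Espinoza, Tanaka.

Bianchi, Sato, Baptiste, Quinn, Espinoza, Tanaka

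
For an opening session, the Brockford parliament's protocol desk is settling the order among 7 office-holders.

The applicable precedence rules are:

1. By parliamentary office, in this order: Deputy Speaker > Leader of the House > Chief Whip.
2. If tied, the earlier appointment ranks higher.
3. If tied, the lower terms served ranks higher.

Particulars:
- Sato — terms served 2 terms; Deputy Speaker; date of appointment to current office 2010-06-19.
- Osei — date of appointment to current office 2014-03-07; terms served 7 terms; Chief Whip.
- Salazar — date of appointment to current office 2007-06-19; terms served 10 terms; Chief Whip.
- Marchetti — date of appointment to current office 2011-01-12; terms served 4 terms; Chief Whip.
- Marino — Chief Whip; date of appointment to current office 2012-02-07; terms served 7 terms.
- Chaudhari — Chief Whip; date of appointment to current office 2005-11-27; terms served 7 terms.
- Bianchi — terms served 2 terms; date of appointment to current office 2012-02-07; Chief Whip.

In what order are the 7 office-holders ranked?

Sato, Chaudhari, Salazar, Marchetti, Bianchi, Marino, Osei

By parliamentary office: Sato (Deputy Speaker); then Chaudhari, Salazar, Marchetti, Bianchi, Marino and Osei (Chief Whip).
Among Chaudhari, Salazar, Marchetti, Bianchi, Marino and Osei, by date of appointment to current office (earlier first): Chaudhari (2005-11-27) before Salazar (2007-06-19) before Marchetti (2011-01-12) before Bianchi and Marino (2012-02-07) before Osei (2014-03-07).
Among Bianchi and Marino, by terms served (lower first): Bianchi (2 terms) before Marino (7 terms).
Full order: Sato, Chaudhari, Salazar, Marchetti, Bianchi, Marino, Osei.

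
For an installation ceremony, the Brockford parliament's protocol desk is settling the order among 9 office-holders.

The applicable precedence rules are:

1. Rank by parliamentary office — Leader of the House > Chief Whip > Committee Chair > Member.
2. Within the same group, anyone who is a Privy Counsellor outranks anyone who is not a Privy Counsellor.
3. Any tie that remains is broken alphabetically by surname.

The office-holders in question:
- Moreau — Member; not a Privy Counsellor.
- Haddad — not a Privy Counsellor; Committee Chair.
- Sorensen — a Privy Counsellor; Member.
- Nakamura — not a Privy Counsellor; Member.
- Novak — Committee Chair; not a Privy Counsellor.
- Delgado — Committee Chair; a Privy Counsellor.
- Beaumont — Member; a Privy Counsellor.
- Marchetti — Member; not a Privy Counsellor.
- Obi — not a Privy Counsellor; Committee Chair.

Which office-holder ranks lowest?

Nakamura

By parliamentary office: Delgado, Haddad, Novak and Obi (Committee Chair); then Beaumont, Sorensen, Marchetti, Moreau and Nakamura (Member).
Among Delgado, Haddad, Novak and Obi, a Privy Counsellor before not a Privy Counsellor: Delgado (a Privy Counsellor) before Haddad, Novak and Obi (not a Privy Counsellor).
Among Haddad, Novak and Obi, alphabetically by surname: Haddad before Novak before Obi.
Among Beaumont, Sorensen, Marchetti, Moreau and Nakamura, a Privy Counsellor before not a Privy Counsellor: Beaumont and Sorensen (a Privy Counsellor) before Marchetti, Moreau and Nakamura (not a Privy Counsellor).
Among Beaumont and Sorensen, alphabetically by surname: Beaumont before Sorensen.
Among Marchetti, Moreau and Nakamura, alphabetically by surname: Marchetti before Moreau before Nakamura.
Order: Delgado, Haddad, Novak, Obi, Beaumont, Sorensen, Marchetti, Moreau, Nakamura.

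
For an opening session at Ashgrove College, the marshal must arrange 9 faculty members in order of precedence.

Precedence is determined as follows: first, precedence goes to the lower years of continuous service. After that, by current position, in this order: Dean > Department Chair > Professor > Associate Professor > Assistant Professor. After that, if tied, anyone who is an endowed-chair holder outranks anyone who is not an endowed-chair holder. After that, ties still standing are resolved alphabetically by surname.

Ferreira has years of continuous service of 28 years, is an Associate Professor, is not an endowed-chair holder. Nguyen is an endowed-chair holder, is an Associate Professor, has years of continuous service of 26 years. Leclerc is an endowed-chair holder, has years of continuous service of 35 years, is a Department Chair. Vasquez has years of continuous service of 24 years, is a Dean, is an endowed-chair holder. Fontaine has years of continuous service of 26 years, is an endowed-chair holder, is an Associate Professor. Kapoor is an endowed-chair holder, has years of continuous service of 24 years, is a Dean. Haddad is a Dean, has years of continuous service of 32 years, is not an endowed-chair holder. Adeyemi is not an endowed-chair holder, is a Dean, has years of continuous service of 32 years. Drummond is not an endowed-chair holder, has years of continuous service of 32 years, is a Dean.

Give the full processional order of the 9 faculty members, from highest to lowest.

Kapoor, Vasquez, Fontaine, Nguyen, Ferreira, Adeyemi, Drummond, Haddad, Leclerc

By years of continuous service (lower first): Kapoor and Vasquez (both 24 years); then Fontaine and Nguyen (both 26 years); then Ferreira (28 years); then Adeyemi, Drummond and Haddad (each 32 years); then Leclerc (35 years).
Kapoor and Vasquez are each Dean, so the next rule applies.
Kapoor and Vasquez are each an endowed-chair holder, so the next rule applies.
Among Kapoor and Vasquez, alphabetically by surname: Kapoor before Vasquez.
Fontaine and Nguyen are each Associate Professor, so the next rule applies.
Fontaine and Nguyen are each an endowed-chair holder, so the next rule applies.
Among Fontaine and Nguyen, alphabetically by surname: Fontaine before Nguyen.
Adeyemi, Drummond and Haddad are each Dean, so the next rule applies.
Adeyemi, Drummond and Haddad are each not an endowed-chair holder, so the next rule applies.
Among Adeyemi, Drummond and Haddad, alphabetically by surname: Adeyemi before Drummond before Haddad.
Full order: Kapoor, Vasquez, Fontaine, Nguyen, Ferreira, Adeyemi, Drummond, Haddad, Leclerc.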